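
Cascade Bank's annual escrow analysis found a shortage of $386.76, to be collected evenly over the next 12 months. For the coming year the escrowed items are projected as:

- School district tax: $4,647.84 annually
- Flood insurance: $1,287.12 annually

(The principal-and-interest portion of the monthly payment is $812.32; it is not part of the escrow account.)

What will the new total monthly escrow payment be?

$526.81

School district tax: $4,647.84 annually
Flood insurance: $1,287.12 annually
Total annual escrow = $5,934.96
Monthly = $5,934.96 ÷ 12 = $494.58
Monthly shortage recovery: $386.76 ÷ 12 = $32.23
New monthly escrow = $494.58 + $32.23 = $526.81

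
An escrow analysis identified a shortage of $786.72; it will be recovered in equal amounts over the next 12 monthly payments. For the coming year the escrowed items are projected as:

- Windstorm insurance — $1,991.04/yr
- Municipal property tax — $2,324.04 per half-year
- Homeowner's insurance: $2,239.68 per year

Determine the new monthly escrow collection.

$805.46

Windstorm insurance: $1,991.04 annually
Municipal property tax: $2,324.04 × 2 = $4,648.08 annually
Homeowner's insurance: $2,239.68 annually
Combined annual = $1,991.04 + $4,648.08 + $2,239.68 = $8,878.80
Monthly = $8,878.80 / 12 = $739.90
Shortage spread = $786.72 ÷ 12 = $65.56/mo
New monthly escrow = $739.90 + $65.56 = $805.46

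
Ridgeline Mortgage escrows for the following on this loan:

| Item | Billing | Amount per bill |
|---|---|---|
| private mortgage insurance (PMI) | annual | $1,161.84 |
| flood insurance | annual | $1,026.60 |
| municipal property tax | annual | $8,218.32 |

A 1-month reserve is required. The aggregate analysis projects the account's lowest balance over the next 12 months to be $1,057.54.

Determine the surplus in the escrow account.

$190.31

Private mortgage insurance (PMI) = $1,161.84/yr
Flood insurance = $1,026.60/yr
Municipal property tax = $8,218.32/yr
Total annual escrow = $10,406.76
Monthly = $10,406.76 ÷ 12 = $867.23
Required reserve = 1 × $867.23 = $867.23
Excess over cushion: $1,057.54 − $867.23 = $190.31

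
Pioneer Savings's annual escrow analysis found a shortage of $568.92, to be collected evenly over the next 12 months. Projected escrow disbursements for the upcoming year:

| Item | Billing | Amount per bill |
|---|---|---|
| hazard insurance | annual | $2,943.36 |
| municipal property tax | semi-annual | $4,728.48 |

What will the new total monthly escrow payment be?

Hazard insurance = $2,943.36
Municipal property tax = $4,728.48 × 2 = $9,456.96
Yearly total = $12,400.32
Per month = $12,400.32 / 12 = $1,033.36
Monthly shortage recovery: $568.92 ÷ 12 = $47.41
Adjusted monthly = $1,033.36 + $47.41 = $1,080.77

$1,080.77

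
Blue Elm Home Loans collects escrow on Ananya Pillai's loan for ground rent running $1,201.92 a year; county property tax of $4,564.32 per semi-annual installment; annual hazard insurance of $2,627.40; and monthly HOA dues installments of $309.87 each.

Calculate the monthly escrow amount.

$1,389.70

Ground rent = $1,201.92/yr
County property tax = $4,564.32 × 2 = $9,128.64/yr
Hazard insurance = $2,627.40/yr
HOA dues = $309.87 × 12 = $3,718.44/yr
Combined annual = $1,201.92 + $9,128.64 + $2,627.40 + $3,718.44 = $16,676.40
Monthly escrow = $16,676.40 ÷ 12 = $1,389.70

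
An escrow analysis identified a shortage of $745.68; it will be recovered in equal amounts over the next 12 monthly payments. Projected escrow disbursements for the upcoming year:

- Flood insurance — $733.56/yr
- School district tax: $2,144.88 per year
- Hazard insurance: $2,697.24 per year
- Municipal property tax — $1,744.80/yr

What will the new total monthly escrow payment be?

Flood insurance: $733.56/yr
School district tax: $2,144.88/yr
Hazard insurance: $2,697.24/yr
Municipal property tax: $1,744.80/yr
Annual escrow total = $733.56 + $2,144.88 + $2,697.24 + $1,744.80 = $7,320.48
Per month = $7,320.48 ÷ 12 = $610.04
Monthly shortage recovery: $745.68 ÷ 12 = $62.14
Adjusted monthly = $610.04 + $62.14 = $672.18

$672.18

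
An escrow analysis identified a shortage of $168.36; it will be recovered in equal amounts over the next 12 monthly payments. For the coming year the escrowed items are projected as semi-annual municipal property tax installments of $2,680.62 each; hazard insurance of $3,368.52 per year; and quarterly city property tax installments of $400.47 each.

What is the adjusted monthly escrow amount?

$875.00

Municipal property tax — $2,680.62 × 2 = $5,361.24 annually
Hazard insurance — $3,368.52 annually
City property tax — $400.47 × 4 = $1,601.88 annually
Yearly total = $10,331.64
Per month = $10,331.64 ÷ 12 = $860.97
Monthly shortage recovery: $168.36 ÷ 12 = $14.03
New monthly escrow = $860.97 + $14.03 = $875.00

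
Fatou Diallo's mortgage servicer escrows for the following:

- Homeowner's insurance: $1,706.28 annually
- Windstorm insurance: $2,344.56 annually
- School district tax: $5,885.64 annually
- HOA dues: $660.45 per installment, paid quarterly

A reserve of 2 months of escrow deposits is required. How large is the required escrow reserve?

Homeowner's insurance: $1,706.28 annually
Windstorm insurance: $2,344.56 annually
School district tax: $5,885.64 annually
HOA dues: $660.45 × 4 = $2,641.80 annually
Combined annual = $1,706.28 + $2,344.56 + $5,885.64 + $2,641.80 = $12,578.28
Base monthly escrow = $12,578.28 / 12 = $1,048.19
Reserve = 2 × $1,048.19 = $2,096.38

$2,096.38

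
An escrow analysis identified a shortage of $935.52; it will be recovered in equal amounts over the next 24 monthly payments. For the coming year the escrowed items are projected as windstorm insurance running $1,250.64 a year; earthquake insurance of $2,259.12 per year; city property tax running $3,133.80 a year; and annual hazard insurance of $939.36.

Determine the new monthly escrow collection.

$670.89

Windstorm insurance — $1,250.64 annually
Earthquake insurance — $2,259.12 annually
City property tax — $3,133.80 annually
Hazard insurance — $939.36 annually
Total per year = $7,582.92
Per month = $7,582.92 / 12 = $631.91
Monthly shortage recovery: $935.52 ÷ 24 = $38.98
Adjusted monthly = $631.91 + $38.98 = $670.89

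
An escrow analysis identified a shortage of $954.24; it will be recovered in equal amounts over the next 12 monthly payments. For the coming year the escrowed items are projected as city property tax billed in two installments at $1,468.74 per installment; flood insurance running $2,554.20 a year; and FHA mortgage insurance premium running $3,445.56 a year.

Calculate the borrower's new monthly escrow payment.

City property tax: $1,468.74 × 2 = $2,937.48 annually
Flood insurance: $2,554.20 annually
FHA mortgage insurance premium: $3,445.56 annually
Total annual escrow = $2,937.48 + $2,554.20 + $3,445.56 = $8,937.24
Base monthly escrow = $8,937.24 / 12 = $744.77
Shortage spread = $954.24 / 12 = $79.52/mo
New monthly escrow = $744.77 + $79.52 = $824.29

$824.29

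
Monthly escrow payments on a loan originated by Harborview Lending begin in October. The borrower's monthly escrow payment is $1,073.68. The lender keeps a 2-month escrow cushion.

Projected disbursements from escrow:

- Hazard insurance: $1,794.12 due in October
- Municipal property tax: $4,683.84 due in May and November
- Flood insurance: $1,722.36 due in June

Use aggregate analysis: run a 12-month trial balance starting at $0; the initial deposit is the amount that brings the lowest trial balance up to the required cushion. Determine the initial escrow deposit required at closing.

$6,477.96

Cushion = 2 × $1,073.68 = $2,147.36
Trial balance (start $0, +$1,073.68 each month, − disbursements):
  Oct: +$1,073.68 − $1,794.12 → -$720.44
  Nov: +$1,073.68 − $4,683.84 → -$4,330.60
  Dec: +$1,073.68 → -$3,256.92
  Jan: +$1,073.68 → -$2,183.24
  Feb: +$1,073.68 → -$1,109.56
  Mar: +$1,073.68 → -$35.88
  Apr: +$1,073.68 → $1,037.80
  May: +$1,073.68 − $4,683.84 → -$2,572.36
  Jun: +$1,073.68 − $1,722.36 → -$3,221.04
  Jul: +$1,073.68 → -$2,147.36
  Aug: +$1,073.68 → -$1,073.68
  Sep: +$1,073.68 → $0.00
Lowest trial balance = -$4,330.60 (Nov)
Initial deposit = cushion − low point = $2,147.36 − (-$4,330.60) = $6,477.96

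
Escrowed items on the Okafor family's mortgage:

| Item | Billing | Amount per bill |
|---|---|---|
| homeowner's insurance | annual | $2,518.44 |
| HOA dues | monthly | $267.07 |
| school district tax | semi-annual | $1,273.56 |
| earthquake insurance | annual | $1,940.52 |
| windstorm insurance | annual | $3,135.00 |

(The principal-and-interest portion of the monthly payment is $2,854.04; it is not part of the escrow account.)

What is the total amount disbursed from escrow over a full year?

Homeowner's insurance = $2,518.44
HOA dues = $267.07 × 12 = $3,204.84
School district tax = $1,273.56 × 2 = $2,547.12
Earthquake insurance = $1,940.52
Windstorm insurance = $3,135.00
Annual escrow total = $13,345.92

$13,345.92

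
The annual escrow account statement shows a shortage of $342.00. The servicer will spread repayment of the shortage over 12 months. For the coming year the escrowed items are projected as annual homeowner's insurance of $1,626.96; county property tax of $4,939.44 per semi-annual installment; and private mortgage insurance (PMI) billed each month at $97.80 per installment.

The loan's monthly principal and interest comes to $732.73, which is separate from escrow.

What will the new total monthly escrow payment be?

$1,085.12

Homeowner's insurance = $1,626.96 per year
County property tax = $4,939.44 × 2 = $9,878.88 per year
Private mortgage insurance (PMI) = $97.80 × 12 = $1,173.60 per year
Total per year = $1,626.96 + $9,878.88 + $1,173.60 = $12,679.44
Monthly = $12,679.44 ÷ 12 = $1,056.62
Shortage per month = $342.00 / 12 = $28.50
New monthly escrow = $1,056.62 + $28.50 = $1,085.12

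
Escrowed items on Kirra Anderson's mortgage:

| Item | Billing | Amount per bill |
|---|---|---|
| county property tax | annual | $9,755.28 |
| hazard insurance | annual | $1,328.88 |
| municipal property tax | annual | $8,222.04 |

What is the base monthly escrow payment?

$1,608.85

County property tax: $9,755.28 annually
Hazard insurance: $1,328.88 annually
Municipal property tax: $8,222.04 annually
Combined annual = $19,306.20
Monthly escrow = $19,306.20 / 12 = $1,608.85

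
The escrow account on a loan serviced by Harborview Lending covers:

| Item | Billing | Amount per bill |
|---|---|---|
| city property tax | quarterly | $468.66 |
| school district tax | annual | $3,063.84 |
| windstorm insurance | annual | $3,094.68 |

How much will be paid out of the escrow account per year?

City property tax = $468.66 × 4 = $1,874.64/yr
School district tax = $3,063.84/yr
Windstorm insurance = $3,094.68/yr
Yearly total = $1,874.64 + $3,063.84 + $3,094.68 = $8,033.16

$8,033.16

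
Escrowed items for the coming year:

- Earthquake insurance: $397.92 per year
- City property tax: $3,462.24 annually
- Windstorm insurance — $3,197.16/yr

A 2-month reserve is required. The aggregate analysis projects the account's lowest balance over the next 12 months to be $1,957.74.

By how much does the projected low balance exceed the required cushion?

Earthquake insurance: $397.92 annually
City property tax: $3,462.24 annually
Windstorm insurance: $3,197.16 annually
Annual escrow total = $397.92 + $3,462.24 + $3,197.16 = $7,057.32
Base monthly escrow = $7,057.32 ÷ 12 = $588.11
Required cushion = 2 × $588.11 = $1,176.22
Excess over cushion: $1,957.74 − $1,176.22 = $781.52

$781.52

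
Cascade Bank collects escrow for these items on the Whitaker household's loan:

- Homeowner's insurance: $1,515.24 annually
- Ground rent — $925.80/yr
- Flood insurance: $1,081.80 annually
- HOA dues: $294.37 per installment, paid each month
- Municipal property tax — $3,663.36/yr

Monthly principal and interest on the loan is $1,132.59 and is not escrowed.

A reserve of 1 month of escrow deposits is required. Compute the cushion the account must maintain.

Homeowner's insurance: $1,515.24
Ground rent: $925.80
Flood insurance: $1,081.80
HOA dues: $294.37 × 12 = $3,532.44
Municipal property tax: $3,663.36
Total per year = $10,718.64
Base monthly escrow = $10,718.64 / 12 = $893.22
Cushion = 1 × $893.22 = $893.22

$893.22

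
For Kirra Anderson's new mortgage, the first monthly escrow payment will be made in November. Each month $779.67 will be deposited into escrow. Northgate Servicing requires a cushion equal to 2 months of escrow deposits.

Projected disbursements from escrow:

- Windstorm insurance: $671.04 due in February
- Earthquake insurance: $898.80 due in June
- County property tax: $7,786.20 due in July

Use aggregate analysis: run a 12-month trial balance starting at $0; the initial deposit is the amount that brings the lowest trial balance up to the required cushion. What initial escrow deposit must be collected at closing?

$3,898.35

Cushion = 2 × $779.67 = $1,559.34
Trial balance (start $0, +$779.67 each month, − disbursements):
  Nov: +$779.67 → $779.67
  Dec: +$779.67 → $1,559.34
  Jan: +$779.67 → $2,339.01
  Feb: +$779.67 − $671.04 → $2,447.64
  Mar: +$779.67 → $3,227.31
  Apr: +$779.67 → $4,006.98
  May: +$779.67 → $4,786.65
  Jun: +$779.67 − $898.80 → $4,667.52
  Jul: +$779.67 − $7,786.20 → -$2,339.01
  Aug: +$779.67 → -$1,559.34
  Sep: +$779.67 → -$779.67
  Oct: +$779.67 → $0.00
Lowest trial balance = -$2,339.01 (Jul)
Initial deposit = cushion − low point = $1,559.34 − (-$2,339.01) = $3,898.35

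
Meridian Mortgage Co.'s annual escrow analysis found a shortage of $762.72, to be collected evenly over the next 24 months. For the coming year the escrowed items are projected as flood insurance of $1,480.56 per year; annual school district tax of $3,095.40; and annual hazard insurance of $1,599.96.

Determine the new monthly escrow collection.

Flood insurance — $1,480.56
School district tax — $3,095.40
Hazard insurance — $1,599.96
Total per year = $6,175.92
Monthly = $6,175.92 ÷ 12 = $514.66
Monthly shortage recovery: $762.72 ÷ 24 = $31.78
Adjusted monthly = $514.66 + $31.78 = $546.44

$546.44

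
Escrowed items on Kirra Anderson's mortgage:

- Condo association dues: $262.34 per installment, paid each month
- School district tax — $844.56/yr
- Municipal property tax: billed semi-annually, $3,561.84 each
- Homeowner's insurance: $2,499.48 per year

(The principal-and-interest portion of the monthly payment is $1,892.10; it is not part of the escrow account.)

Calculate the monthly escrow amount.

$1,134.65

Condo association dues = $262.34 × 12 = $3,148.08/yr
School district tax = $844.56/yr
Municipal property tax = $3,561.84 × 2 = $7,123.68/yr
Homeowner's insurance = $2,499.48/yr
Combined annual = $13,615.80
Monthly = $13,615.80 ÷ 12 = $1,134.65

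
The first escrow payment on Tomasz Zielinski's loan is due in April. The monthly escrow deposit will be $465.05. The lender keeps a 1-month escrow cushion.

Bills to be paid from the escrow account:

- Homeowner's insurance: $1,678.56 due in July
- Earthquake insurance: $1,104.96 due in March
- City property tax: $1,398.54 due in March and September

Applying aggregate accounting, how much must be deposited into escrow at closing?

$751.85

Cushion = 1 × $465.05 = $465.05
Trial balance (start $0, +$465.05 each month, − disbursements):
  Apr: +$465.05 → $465.05
  May: +$465.05 → $930.10
  Jun: +$465.05 → $1,395.15
  Jul: +$465.05 − $1,678.56 → $181.64
  Aug: +$465.05 → $646.69
  Sep: +$465.05 − $1,398.54 → -$286.80
  Oct: +$465.05 → $178.25
  Nov: +$465.05 → $643.30
  Dec: +$465.05 → $1,108.35
  Jan: +$465.05 → $1,573.40
  Feb: +$465.05 → $2,038.45
  Mar: +$465.05 − $2,503.50 → $0.00
Lowest trial balance = -$286.80 (Sep)
Initial deposit = cushion − low point = $465.05 − (-$286.80) = $751.85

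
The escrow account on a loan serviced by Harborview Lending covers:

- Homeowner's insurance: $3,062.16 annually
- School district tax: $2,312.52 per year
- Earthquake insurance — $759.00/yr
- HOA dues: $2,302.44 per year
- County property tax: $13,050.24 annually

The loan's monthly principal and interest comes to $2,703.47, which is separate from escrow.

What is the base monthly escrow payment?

Homeowner's insurance = $3,062.16
School district tax = $2,312.52
Earthquake insurance = $759.00
HOA dues = $2,302.44
County property tax = $13,050.24
Annual escrow total = $21,486.36
Base monthly escrow = $21,486.36 ÷ 12 = $1,790.53

$1,790.53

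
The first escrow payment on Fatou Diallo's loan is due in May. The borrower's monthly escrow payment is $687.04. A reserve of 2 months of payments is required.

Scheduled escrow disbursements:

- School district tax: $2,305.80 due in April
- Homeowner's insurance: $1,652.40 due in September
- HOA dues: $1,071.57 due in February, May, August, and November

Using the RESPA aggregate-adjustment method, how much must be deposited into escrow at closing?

$1,758.61

Cushion = 2 × $687.04 = $1,374.08
Trial balance (start $0, +$687.04 each month, − disbursements):
  May: +$687.04 − $1,071.57 → -$384.53
  Jun: +$687.04 → $302.51
  Jul: +$687.04 → $989.55
  Aug: +$687.04 − $1,071.57 → $605.02
  Sep: +$687.04 − $1,652.40 → -$360.34
  Oct: +$687.04 → $326.70
  Nov: +$687.04 − $1,071.57 → -$57.83
  Dec: +$687.04 → $629.21
  Jan: +$687.04 → $1,316.25
  Feb: +$687.04 − $1,071.57 → $931.72
  Mar: +$687.04 → $1,618.76
  Apr: +$687.04 − $2,305.80 → $0.00
Lowest trial balance = -$384.53 (May)
Initial deposit = cushion − low point = $1,374.08 − (-$384.53) = $1,758.61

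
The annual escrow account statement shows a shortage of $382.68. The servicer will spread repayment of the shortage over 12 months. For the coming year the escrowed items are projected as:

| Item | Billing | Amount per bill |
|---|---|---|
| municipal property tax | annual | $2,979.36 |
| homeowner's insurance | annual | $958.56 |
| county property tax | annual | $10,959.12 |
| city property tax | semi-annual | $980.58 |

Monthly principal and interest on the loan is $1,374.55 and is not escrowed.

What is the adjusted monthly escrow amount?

$1,436.74

Municipal property tax = $2,979.36 per year
Homeowner's insurance = $958.56 per year
County property tax = $10,959.12 per year
City property tax = $980.58 × 2 = $1,961.16 per year
Annual escrow total = $2,979.36 + $958.56 + $10,959.12 + $1,961.16 = $16,858.20
Per month = $16,858.20 ÷ 12 = $1,404.85
Shortage per month = $382.68 / 12 = $31.89
New monthly escrow = $1,404.85 + $31.89 = $1,436.74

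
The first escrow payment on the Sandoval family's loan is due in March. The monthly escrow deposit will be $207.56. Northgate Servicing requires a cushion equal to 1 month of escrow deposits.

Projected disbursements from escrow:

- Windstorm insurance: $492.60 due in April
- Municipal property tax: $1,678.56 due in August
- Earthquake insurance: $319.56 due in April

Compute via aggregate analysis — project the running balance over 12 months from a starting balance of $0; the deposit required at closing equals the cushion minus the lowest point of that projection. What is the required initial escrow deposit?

Cushion = 1 × $207.56 = $207.56
Trial balance (start $0, +$207.56 each month, − disbursements):
  Mar: +$207.56 → $207.56
  Apr: +$207.56 − $812.16 → -$397.04
  May: +$207.56 → -$189.48
  Jun: +$207.56 → $18.08
  Jul: +$207.56 → $225.64
  Aug: +$207.56 − $1,678.56 → -$1,245.36
  Sep: +$207.56 → -$1,037.80
  Oct: +$207.56 → -$830.24
  Nov: +$207.56 → -$622.68
  Dec: +$207.56 → -$415.12
  Jan: +$207.56 → -$207.56
  Feb: +$207.56 → $0.00
Lowest trial balance = -$1,245.36 (Aug)
Initial deposit = cushion − low point = $207.56 − (-$1,245.36) = $1,452.92

$1,452.92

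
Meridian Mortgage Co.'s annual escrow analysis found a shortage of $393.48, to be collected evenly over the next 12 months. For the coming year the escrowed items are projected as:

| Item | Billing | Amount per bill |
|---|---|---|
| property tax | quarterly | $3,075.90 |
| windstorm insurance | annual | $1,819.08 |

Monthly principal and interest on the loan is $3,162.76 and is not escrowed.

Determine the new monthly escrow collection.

$1,209.68

Property tax — $3,075.90 × 4 = $12,303.60
Windstorm insurance — $1,819.08
Total per year = $14,122.68
Monthly escrow = $14,122.68 ÷ 12 = $1,176.89
Shortage per month = $393.48 ÷ 12 = $32.79
New monthly escrow = $1,176.89 + $32.79 = $1,209.68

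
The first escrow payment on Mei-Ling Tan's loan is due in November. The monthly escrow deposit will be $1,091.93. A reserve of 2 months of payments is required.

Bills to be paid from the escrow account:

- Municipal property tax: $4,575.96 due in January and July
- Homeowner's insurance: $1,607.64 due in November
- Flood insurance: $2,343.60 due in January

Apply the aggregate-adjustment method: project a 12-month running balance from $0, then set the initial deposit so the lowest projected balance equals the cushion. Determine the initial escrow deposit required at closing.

$7,435.27

Cushion = 2 × $1,091.93 = $2,183.86
Trial balance (start $0, +$1,091.93 each month, − disbursements):
  Nov: +$1,091.93 − $1,607.64 → -$515.71
  Dec: +$1,091.93 → $576.22
  Jan: +$1,091.93 − $6,919.56 → -$5,251.41
  Feb: +$1,091.93 → -$4,159.48
  Mar: +$1,091.93 → -$3,067.55
  Apr: +$1,091.93 → -$1,975.62
  May: +$1,091.93 → -$883.69
  Jun: +$1,091.93 → $208.24
  Jul: +$1,091.93 − $4,575.96 → -$3,275.79
  Aug: +$1,091.93 → -$2,183.86
  Sep: +$1,091.93 → -$1,091.93
  Oct: +$1,091.93 → $0.00
Lowest trial balance = -$5,251.41 (Jan)
Initial deposit = cushion − low point = $2,183.86 − (-$5,251.41) = $7,435.27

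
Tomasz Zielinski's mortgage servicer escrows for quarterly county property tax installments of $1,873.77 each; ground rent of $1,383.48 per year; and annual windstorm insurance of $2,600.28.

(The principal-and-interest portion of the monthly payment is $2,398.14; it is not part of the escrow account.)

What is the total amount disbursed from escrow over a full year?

$11,478.84

County property tax = $1,873.77 × 4 = $7,495.08
Ground rent = $1,383.48
Windstorm insurance = $2,600.28
Combined annual = $7,495.08 + $1,383.48 + $2,600.28 = $11,478.84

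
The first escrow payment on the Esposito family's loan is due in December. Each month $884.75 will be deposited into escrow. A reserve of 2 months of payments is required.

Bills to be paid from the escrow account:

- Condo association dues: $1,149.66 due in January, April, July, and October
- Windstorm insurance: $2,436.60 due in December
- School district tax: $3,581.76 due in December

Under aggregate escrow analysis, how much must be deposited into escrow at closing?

Cushion = 2 × $884.75 = $1,769.50
Trial balance (start $0, +$884.75 each month, − disbursements):
  Dec: +$884.75 − $6,018.36 → -$5,133.61
  Jan: +$884.75 − $1,149.66 → -$5,398.52
  Feb: +$884.75 → -$4,513.77
  Mar: +$884.75 → -$3,629.02
  Apr: +$884.75 − $1,149.66 → -$3,893.93
  May: +$884.75 → -$3,009.18
  Jun: +$884.75 → -$2,124.43
  Jul: +$884.75 − $1,149.66 → -$2,389.34
  Aug: +$884.75 → -$1,504.59
  Sep: +$884.75 → -$619.84
  Oct: +$884.75 − $1,149.66 → -$884.75
  Nov: +$884.75 → $0.00
Lowest trial balance = -$5,398.52 (Jan)
Initial deposit = cushion − low point = $1,769.50 − (-$5,398.52) = $7,168.02

$7,168.02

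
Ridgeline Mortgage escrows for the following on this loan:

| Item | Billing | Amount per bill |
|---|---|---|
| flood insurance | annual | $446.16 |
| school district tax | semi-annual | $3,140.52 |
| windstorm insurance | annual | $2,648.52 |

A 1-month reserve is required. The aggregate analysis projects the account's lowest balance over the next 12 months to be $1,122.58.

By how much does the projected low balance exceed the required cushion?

Flood insurance = $446.16/yr
School district tax = $3,140.52 × 2 = $6,281.04/yr
Windstorm insurance = $2,648.52/yr
Annual escrow total = $446.16 + $6,281.04 + $2,648.52 = $9,375.72
Per month = $9,375.72 / 12 = $781.31
Cushion = 1 × $781.31 = $781.31
Surplus = $1,122.58 − $781.31 = $341.27

$341.27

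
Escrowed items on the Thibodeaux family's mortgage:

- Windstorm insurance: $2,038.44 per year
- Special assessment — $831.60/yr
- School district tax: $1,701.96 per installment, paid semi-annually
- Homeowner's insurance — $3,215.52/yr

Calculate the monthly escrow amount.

$790.79

Windstorm insurance = $2,038.44 per year
Special assessment = $831.60 per year
School district tax = $1,701.96 × 2 = $3,403.92 per year
Homeowner's insurance = $3,215.52 per year
Yearly total = $2,038.44 + $831.60 + $3,403.92 + $3,215.52 = $9,489.48
Monthly = $9,489.48 / 12 = $790.79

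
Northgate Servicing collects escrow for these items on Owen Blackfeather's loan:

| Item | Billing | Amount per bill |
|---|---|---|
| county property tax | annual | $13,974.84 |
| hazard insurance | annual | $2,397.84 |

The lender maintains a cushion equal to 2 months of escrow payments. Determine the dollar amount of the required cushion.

County property tax = $13,974.84 annually
Hazard insurance = $2,397.84 annually
Total annual escrow = $13,974.84 + $2,397.84 = $16,372.68
Base monthly escrow = $16,372.68 ÷ 12 = $1,364.39
Required cushion = 2 × $1,364.39 = $2,728.78

$2,728.78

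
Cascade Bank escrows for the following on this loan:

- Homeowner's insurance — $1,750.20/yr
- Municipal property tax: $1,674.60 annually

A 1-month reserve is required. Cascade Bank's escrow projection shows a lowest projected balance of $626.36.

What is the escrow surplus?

Homeowner's insurance — $1,750.20
Municipal property tax — $1,674.60
Yearly total = $1,750.20 + $1,674.60 = $3,424.80
Monthly escrow = $3,424.80 / 12 = $285.40
Cushion = 1 × $285.40 = $285.40
Surplus = $626.36 − $285.40 = $340.96

$340.96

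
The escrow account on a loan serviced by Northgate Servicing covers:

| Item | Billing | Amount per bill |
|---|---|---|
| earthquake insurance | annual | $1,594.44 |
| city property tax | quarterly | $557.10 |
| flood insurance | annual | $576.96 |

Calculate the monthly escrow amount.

$366.65

Earthquake insurance: $1,594.44/yr
City property tax: $557.10 × 4 = $2,228.40/yr
Flood insurance: $576.96/yr
Combined annual = $1,594.44 + $2,228.40 + $576.96 = $4,399.80
Per month = $4,399.80 ÷ 12 = $366.65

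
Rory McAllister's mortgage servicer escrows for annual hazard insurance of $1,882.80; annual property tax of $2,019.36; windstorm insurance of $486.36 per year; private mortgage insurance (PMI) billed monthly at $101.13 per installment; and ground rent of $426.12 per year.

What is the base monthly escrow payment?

Hazard insurance = $1,882.80 annually
Property tax = $2,019.36 annually
Windstorm insurance = $486.36 annually
Private mortgage insurance (PMI) = $101.13 × 12 = $1,213.56 annually
Ground rent = $426.12 annually
Annual escrow total = $1,882.80 + $2,019.36 + $486.36 + $1,213.56 + $426.12 = $6,028.20
Monthly = $6,028.20 ÷ 12 = $502.35

$502.35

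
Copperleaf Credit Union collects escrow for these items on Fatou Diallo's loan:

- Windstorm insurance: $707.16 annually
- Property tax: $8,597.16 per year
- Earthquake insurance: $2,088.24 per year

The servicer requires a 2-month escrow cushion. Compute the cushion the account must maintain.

Windstorm insurance = $707.16/yr
Property tax = $8,597.16/yr
Earthquake insurance = $2,088.24/yr
Total per year = $11,392.56
Per month = $11,392.56 / 12 = $949.38
Required cushion = 2 × $949.38 = $1,898.76

$1,898.76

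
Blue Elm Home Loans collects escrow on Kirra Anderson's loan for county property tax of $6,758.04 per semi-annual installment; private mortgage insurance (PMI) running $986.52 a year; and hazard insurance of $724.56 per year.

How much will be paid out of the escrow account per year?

County property tax — $6,758.04 × 2 = $13,516.08 per year
Private mortgage insurance (PMI) — $986.52 per year
Hazard insurance — $724.56 per year
Annual escrow total = $13,516.08 + $986.52 + $724.56 = $15,227.16

$15,227.16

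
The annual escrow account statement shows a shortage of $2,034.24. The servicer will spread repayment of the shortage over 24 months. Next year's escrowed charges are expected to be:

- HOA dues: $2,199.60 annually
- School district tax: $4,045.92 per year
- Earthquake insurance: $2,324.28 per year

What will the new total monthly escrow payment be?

$798.91

HOA dues = $2,199.60
School district tax = $4,045.92
Earthquake insurance = $2,324.28
Total per year = $2,199.60 + $4,045.92 + $2,324.28 = $8,569.80
Per month = $8,569.80 ÷ 12 = $714.15
Shortage per month = $2,034.24 / 24 = $84.76
Adjusted monthly = $714.15 + $84.76 = $798.91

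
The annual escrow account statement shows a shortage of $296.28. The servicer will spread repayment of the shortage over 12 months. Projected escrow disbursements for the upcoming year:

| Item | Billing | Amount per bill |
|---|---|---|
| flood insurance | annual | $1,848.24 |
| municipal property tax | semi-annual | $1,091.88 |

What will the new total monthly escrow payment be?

Flood insurance = $1,848.24
Municipal property tax = $1,091.88 × 2 = $2,183.76
Annual escrow total = $1,848.24 + $2,183.76 = $4,032.00
Per month = $4,032.00 ÷ 12 = $336.00
Shortage per month = $296.28 / 12 = $24.69
New monthly escrow = $336.00 + $24.69 = $360.69

$360.69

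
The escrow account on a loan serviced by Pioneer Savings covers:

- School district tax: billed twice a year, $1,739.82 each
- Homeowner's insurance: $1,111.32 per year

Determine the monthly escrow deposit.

School district tax: $1,739.82 × 2 = $3,479.64 annually
Homeowner's insurance: $1,111.32 annually
Combined annual = $3,479.64 + $1,111.32 = $4,590.96
Per month = $4,590.96 / 12 = $382.58

$382.58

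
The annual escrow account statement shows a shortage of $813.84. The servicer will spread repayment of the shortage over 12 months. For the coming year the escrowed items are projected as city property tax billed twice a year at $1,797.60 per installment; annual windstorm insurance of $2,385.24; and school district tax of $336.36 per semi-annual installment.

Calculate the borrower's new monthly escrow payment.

$622.25

City property tax: $1,797.60 × 2 = $3,595.20 annually
Windstorm insurance: $2,385.24 annually
School district tax: $336.36 × 2 = $672.72 annually
Annual escrow total = $3,595.20 + $2,385.24 + $672.72 = $6,653.16
Base monthly escrow = $6,653.16 / 12 = $554.43
Shortage per month = $813.84 / 12 = $67.82
New monthly escrow = $554.43 + $67.82 = $622.25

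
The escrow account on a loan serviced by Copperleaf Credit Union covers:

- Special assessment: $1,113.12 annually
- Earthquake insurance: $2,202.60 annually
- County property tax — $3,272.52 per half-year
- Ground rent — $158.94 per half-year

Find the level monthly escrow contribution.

$848.22

Special assessment = $1,113.12 per year
Earthquake insurance = $2,202.60 per year
County property tax = $3,272.52 × 2 = $6,545.04 per year
Ground rent = $158.94 × 2 = $317.88 per year
Combined annual = $1,113.12 + $2,202.60 + $6,545.04 + $317.88 = $10,178.64
Per month = $10,178.64 / 12 = $848.22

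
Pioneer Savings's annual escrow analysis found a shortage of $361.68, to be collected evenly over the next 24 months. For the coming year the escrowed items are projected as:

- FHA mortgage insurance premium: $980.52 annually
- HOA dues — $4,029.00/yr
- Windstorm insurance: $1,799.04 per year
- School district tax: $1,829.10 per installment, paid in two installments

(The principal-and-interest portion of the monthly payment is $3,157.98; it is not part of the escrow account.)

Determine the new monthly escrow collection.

FHA mortgage insurance premium = $980.52
HOA dues = $4,029.00
Windstorm insurance = $1,799.04
School district tax = $1,829.10 × 2 = $3,658.20
Total annual escrow = $980.52 + $4,029.00 + $1,799.04 + $3,658.20 = $10,466.76
Monthly escrow = $10,466.76 ÷ 12 = $872.23
Monthly shortage recovery: $361.68 / 24 = $15.07
Adjusted monthly = $872.23 + $15.07 = $887.30

$887.30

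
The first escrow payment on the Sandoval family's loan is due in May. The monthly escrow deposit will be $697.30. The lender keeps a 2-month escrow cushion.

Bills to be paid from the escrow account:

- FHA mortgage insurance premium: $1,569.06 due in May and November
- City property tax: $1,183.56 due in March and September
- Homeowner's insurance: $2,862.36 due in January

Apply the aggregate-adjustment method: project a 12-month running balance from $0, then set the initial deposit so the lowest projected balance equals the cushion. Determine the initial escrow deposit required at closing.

Cushion = 2 × $697.30 = $1,394.60
Trial balance (start $0, +$697.30 each month, − disbursements):
  May: +$697.30 − $1,569.06 → -$871.76
  Jun: +$697.30 → -$174.46
  Jul: +$697.30 → $522.84
  Aug: +$697.30 → $1,220.14
  Sep: +$697.30 − $1,183.56 → $733.88
  Oct: +$697.30 → $1,431.18
  Nov: +$697.30 − $1,569.06 → $559.42
  Dec: +$697.30 → $1,256.72
  Jan: +$697.30 − $2,862.36 → -$908.34
  Feb: +$697.30 → -$211.04
  Mar: +$697.30 − $1,183.56 → -$697.30
  Apr: +$697.30 → $0.00
Lowest trial balance = -$908.34 (Jan)
Initial deposit = cushion − low point = $1,394.60 − (-$908.34) = $2,302.94

$2,302.94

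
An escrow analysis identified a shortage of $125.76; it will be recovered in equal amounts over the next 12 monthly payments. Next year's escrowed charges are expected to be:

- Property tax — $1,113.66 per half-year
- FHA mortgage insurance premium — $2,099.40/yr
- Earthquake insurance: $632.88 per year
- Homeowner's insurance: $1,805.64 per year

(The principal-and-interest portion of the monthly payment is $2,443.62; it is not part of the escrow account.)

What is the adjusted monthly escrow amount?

Property tax = $1,113.66 × 2 = $2,227.32 annually
FHA mortgage insurance premium = $2,099.40 annually
Earthquake insurance = $632.88 annually
Homeowner's insurance = $1,805.64 annually
Yearly total = $2,227.32 + $2,099.40 + $632.88 + $1,805.64 = $6,765.24
Monthly = $6,765.24 ÷ 12 = $563.77
Shortage spread = $125.76 / 12 = $10.48/mo
New monthly escrow = $563.77 + $10.48 = $574.25

$574.25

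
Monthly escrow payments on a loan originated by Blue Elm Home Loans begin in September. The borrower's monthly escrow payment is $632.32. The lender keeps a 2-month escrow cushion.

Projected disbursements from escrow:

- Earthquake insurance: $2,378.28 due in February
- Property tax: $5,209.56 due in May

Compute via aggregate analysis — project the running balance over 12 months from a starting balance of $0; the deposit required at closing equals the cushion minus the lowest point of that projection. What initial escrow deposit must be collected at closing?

$3,161.60

Cushion = 2 × $632.32 = $1,264.64
Trial balance (start $0, +$632.32 each month, − disbursements):
  Sep: +$632.32 → $632.32
  Oct: +$632.32 → $1,264.64
  Nov: +$632.32 → $1,896.96
  Dec: +$632.32 → $2,529.28
  Jan: +$632.32 → $3,161.60
  Feb: +$632.32 − $2,378.28 → $1,415.64
  Mar: +$632.32 → $2,047.96
  Apr: +$632.32 → $2,680.28
  May: +$632.32 − $5,209.56 → -$1,896.96
  Jun: +$632.32 → -$1,264.64
  Jul: +$632.32 → -$632.32
  Aug: +$632.32 → $0.00
Lowest trial balance = -$1,896.96 (May)
Initial deposit = cushion − low point = $1,264.64 − (-$1,896.96) = $3,161.60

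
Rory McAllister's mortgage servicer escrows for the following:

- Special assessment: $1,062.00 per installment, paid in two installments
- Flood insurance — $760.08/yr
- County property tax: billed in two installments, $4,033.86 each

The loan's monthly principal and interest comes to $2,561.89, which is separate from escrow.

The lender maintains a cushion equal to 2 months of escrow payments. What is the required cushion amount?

$1,825.30

Special assessment: $1,062.00 × 2 = $2,124.00/yr
Flood insurance: $760.08/yr
County property tax: $4,033.86 × 2 = $8,067.72/yr
Annual escrow total = $2,124.00 + $760.08 + $8,067.72 = $10,951.80
Base monthly escrow = $10,951.80 ÷ 12 = $912.65
Required cushion = 2 × $912.65 = $1,825.30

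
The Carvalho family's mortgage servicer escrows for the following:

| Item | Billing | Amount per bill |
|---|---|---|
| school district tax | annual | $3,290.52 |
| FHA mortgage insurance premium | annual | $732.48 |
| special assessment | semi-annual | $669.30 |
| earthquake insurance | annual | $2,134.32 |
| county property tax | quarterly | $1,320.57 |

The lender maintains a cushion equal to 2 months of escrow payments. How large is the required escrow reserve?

School district tax: $3,290.52/yr
FHA mortgage insurance premium: $732.48/yr
Special assessment: $669.30 × 2 = $1,338.60/yr
Earthquake insurance: $2,134.32/yr
County property tax: $1,320.57 × 4 = $5,282.28/yr
Yearly total = $12,778.20
Monthly = $12,778.20 ÷ 12 = $1,064.85
Required cushion = 2 × $1,064.85 = $2,129.70

$2,129.70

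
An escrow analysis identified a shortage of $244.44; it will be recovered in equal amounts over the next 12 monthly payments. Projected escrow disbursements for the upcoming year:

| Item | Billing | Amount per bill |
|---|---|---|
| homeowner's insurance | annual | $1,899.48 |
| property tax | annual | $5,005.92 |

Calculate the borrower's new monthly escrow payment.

$595.82

Homeowner's insurance = $1,899.48/yr
Property tax = $5,005.92/yr
Total annual escrow = $1,899.48 + $5,005.92 = $6,905.40
Base monthly escrow = $6,905.40 / 12 = $575.45
Shortage per month = $244.44 ÷ 12 = $20.37
New monthly escrow = $575.45 + $20.37 = $595.82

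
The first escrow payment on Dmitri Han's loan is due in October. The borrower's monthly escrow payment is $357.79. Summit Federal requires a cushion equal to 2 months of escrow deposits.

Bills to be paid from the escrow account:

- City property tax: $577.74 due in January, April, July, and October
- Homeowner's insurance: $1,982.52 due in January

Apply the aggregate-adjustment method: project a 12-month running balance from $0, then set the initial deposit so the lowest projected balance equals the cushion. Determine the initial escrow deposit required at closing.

$2,422.42

Cushion = 2 × $357.79 = $715.58
Trial balance (start $0, +$357.79 each month, − disbursements):
  Oct: +$357.79 − $577.74 → -$219.95
  Nov: +$357.79 → $137.84
  Dec: +$357.79 → $495.63
  Jan: +$357.79 − $2,560.26 → -$1,706.84
  Feb: +$357.79 → -$1,349.05
  Mar: +$357.79 → -$991.26
  Apr: +$357.79 − $577.74 → -$1,211.21
  May: +$357.79 → -$853.42
  Jun: +$357.79 → -$495.63
  Jul: +$357.79 − $577.74 → -$715.58
  Aug: +$357.79 → -$357.79
  Sep: +$357.79 → $0.00
Lowest trial balance = -$1,706.84 (Jan)
Initial deposit = cushion − low point = $715.58 − (-$1,706.84) = $2,422.42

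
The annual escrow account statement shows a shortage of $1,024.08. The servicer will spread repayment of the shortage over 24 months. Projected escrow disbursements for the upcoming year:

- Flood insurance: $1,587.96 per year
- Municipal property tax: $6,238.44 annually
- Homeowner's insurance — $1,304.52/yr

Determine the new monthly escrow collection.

Flood insurance = $1,587.96 per year
Municipal property tax = $6,238.44 per year
Homeowner's insurance = $1,304.52 per year
Combined annual = $9,130.92
Monthly escrow = $9,130.92 ÷ 12 = $760.91
Monthly shortage recovery: $1,024.08 / 24 = $42.67
Adjusted monthly = $760.91 + $42.67 = $803.58

$803.58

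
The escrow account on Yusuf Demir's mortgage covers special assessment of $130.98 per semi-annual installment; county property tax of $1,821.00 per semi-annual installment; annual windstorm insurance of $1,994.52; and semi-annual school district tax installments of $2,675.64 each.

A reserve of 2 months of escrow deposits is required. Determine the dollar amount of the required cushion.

$1,874.96

Special assessment = $130.98 × 2 = $261.96/yr
County property tax = $1,821.00 × 2 = $3,642.00/yr
Windstorm insurance = $1,994.52/yr
School district tax = $2,675.64 × 2 = $5,351.28/yr
Combined annual = $261.96 + $3,642.00 + $1,994.52 + $5,351.28 = $11,249.76
Monthly escrow = $11,249.76 / 12 = $937.48
Cushion = 2 × $937.48 = $1,874.96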